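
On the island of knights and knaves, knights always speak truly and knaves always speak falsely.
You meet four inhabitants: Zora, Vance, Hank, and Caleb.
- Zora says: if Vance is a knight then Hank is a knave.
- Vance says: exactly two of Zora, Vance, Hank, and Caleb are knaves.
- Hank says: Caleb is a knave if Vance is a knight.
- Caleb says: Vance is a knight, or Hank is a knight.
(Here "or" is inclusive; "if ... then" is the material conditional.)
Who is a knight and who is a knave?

Zora is a knight, Vance is a knave, Hank is a knight, and Caleb is a knight.

Suppose Zora is a knave. Then Zora's statement "if Vance is a knight then Hank is a knave" would have to be false. Checking the 8 ways to assign the others, none is consistent with every speaker.
(For instance, with Vance=knave, Hank=knight, Caleb=knight, Zora's claim "if Vance is a knight then Hank is a knave" comes out true where it would need to be false.)
So Zora must be a knight, making "if Vance is a knight then Hank is a knave" true. Taking Zora=knight, Vance=knave, Hank=knight, Caleb=knight, each remaining statement checks out:
  Vance (knave): "exactly two of Zora, Vance, Hank, and Caleb are knaves" — false. ✓
  Hank (knight): "Caleb is a knave if Vance is a knight" — true. ✓
  Caleb (knight): "Vance is a knight, or Hank is a knight" — true. ✓
This is the unique consistent assignment.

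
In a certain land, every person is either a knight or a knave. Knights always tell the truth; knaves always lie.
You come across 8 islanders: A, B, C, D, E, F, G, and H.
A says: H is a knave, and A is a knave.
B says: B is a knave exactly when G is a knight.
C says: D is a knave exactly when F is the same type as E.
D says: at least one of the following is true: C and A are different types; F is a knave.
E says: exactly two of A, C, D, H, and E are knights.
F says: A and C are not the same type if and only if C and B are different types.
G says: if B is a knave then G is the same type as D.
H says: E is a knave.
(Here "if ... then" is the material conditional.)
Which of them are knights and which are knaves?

Knights: C, D, F, and H. Knaves: A, B, E, and G.

Since A is a knave, "H is a knave, and A is a knave" needs to be False, which holds.
B is a knave, so "B is a knave exactly when G is a knight" must be False — and it is.
C is a knight; "D is a knave exactly when F is the same type as E" is True, as required.
D (knight): "at least one of the following is true: C and A are different types; F is a knave" — True. ✓
As a knave, E's statement "exactly two of A, C, D, H, and E are knights" should be False; it is.
Since F is a knight, "A and C are not the same type if and only if C and B are different types" needs to be True, which holds.
G is a knave, and the claim "if B is a knave then G is the same type as D" is indeed False.
H is a knight, so "E is a knave" must be True — and it is.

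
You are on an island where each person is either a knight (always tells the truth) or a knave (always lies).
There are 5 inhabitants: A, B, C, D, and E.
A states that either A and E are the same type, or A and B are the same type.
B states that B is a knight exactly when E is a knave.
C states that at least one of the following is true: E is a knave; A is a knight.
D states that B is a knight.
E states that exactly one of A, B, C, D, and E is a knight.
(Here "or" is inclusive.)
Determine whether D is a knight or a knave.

D is a knight.

Consistent assignments: {A=knight, B=knight, C=knight, D=knight, E=knave}
In every consistent assignment, D is a knight.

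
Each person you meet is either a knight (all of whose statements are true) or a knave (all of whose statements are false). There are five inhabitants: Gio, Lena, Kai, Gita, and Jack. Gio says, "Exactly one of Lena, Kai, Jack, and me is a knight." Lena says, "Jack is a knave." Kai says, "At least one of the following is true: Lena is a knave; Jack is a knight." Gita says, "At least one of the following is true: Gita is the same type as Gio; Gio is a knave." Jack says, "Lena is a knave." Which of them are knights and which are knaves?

Gio is a knave, Lena is a knave, Kai is a knight, Gita is a knight, and Jack is a knight.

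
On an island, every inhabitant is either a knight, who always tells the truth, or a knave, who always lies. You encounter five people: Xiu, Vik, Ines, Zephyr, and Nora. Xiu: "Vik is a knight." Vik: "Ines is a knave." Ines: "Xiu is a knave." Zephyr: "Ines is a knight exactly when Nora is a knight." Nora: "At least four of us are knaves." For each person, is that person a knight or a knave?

Suppose Xiu is a knave. Then Xiu's statement "Vik is a knight" would have to be false. Checking the 16 ways to assign the others, none is consistent with every speaker.
(For instance, with Vik=knight, Ines=knave, Zephyr=knight, Nora=knave, Xiu's claim "Vik is a knight" comes out true where it would need to be false.)
So Xiu must be a knight, making "Vik is a knight" true. Taking Xiu=knight, Vik=knight, Ines=knave, Zephyr=knight, Nora=knave, each remaining statement checks out:
  Vik (knight): "Ines is a knave" — true. ✓
  Ines (knave): "Xiu is a knave" — false. ✓
  Zephyr (knight): "Ines is a knight exactly when Nora is a knight" — true. ✓
  Nora (knave): "at least four of us are knaves" — false. ✓
This is the unique consistent assignment.

Xiu is a knight, Vik is a knight, Ines is a knave, Zephyr is a knight, and Nora is a knave.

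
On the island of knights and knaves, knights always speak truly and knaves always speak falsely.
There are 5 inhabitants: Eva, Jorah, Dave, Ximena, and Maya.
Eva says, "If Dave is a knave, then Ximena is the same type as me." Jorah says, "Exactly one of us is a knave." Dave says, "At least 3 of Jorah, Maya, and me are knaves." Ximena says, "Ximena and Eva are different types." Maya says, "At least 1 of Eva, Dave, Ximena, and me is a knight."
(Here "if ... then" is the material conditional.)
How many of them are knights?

The unique consistent assignment is Eva=knave, Jorah=knave, Dave=knave, Ximena=knight, Maya=knight.
That has 2 knights.

2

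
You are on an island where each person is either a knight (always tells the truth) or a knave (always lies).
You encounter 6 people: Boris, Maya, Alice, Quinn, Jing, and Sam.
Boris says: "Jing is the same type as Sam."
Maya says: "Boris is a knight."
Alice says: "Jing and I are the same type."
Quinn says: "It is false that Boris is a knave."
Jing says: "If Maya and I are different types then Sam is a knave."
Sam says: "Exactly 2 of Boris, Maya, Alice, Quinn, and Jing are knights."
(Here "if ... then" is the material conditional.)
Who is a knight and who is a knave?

As a knave, Boris's statement "Jing is the same type as Sam" should be false; it is.
Maya is a knave, so "Boris is a knight" must be false — and it is.
Since Alice is a knave, "Jing and I are the same type" needs to be false, which holds.
Quinn (knave): "it is false that Boris is a knave" — false. ✓
Since Jing is a knight, "if Maya and I are different types then Sam is a knave" needs to be True, which holds.
Sam (knave): "exactly 2 of Boris, Maya, Alice, Quinn, and Jing are knights" — false. ✓

Knights: Jing. Knaves: Boris, Maya, Alice, Quinn, and Sam.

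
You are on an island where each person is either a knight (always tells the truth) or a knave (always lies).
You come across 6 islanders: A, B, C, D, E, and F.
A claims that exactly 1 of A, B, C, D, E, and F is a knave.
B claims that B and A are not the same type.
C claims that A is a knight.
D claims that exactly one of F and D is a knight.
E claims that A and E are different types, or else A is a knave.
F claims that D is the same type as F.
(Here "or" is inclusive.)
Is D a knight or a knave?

D is a knight.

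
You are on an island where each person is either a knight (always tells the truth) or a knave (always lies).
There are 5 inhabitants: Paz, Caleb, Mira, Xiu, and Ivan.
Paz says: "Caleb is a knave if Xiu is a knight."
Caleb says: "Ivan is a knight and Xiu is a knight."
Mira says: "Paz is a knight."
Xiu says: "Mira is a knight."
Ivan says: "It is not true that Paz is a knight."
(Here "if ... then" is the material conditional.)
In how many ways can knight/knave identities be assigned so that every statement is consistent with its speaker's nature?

Consistent assignments:
  Paz=knight, Caleb=knave, Mira=knight, Xiu=knight, Ivan=knave

1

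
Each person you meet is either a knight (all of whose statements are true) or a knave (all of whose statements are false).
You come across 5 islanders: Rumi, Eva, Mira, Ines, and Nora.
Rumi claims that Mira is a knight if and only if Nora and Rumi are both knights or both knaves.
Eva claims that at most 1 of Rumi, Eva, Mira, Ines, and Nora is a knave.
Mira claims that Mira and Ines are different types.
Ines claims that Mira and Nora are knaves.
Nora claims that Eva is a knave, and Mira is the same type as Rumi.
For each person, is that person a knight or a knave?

Knights: Rumi, Mira, and Nora. Knaves: Eva and Ines.

Suppose Rumi is a knave. Then Rumi's statement "Mira is a knight if and only if Nora and Rumi are both knights or both knaves" would have to be false. Checking the 16 ways to assign the others, none is consistent with every speaker.
(For instance, with Eva=knave, Mira=knight, Ines=knave, Nora=knight, Nora's claim "Eva is a knave, and Mira is the same type as Rumi" comes out false where it would need to be true.)
So Rumi must be a knight, making "Mira is a knight if and only if Nora and Rumi are both knights or both knaves" true. Taking Rumi=knight, Eva=knave, Mira=knight, Ines=knave, Nora=knight, each remaining statement checks out:
  Eva (knave): "at most 1 of Rumi, Eva, Mira, Ines, and Nora is a knave" — false. ✓
  Mira (knight): "Mira and Ines are different types" — true. ✓
  Ines (knave): "Mira and Nora are knaves" — false. ✓
  Nora (knight): "Eva is a knave, and Mira is the same type as Rumi" — true. ✓
This is the unique consistent assignment.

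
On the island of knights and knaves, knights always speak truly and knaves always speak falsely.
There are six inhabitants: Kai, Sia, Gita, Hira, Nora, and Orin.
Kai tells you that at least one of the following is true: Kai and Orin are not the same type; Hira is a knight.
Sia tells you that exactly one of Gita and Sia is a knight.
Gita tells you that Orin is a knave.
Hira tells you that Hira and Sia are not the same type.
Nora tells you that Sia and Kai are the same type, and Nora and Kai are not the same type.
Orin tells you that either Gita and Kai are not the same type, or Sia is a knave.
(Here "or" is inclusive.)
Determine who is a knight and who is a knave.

Kai (knight): "at least one of the following is true: Kai and Orin are not the same type; Hira is a knight" — True. ✓
Sia is a knave; "exactly one of Gita and Sia is a knight" is False, as required.
Gita is a knave; "Orin is a knave" is False, as required.
Hira is a knight; "Hira and Sia are not the same type" is True, as required.
Nora (knave): "Sia and Kai are the same type, and Nora and Kai are not the same type" — False. ✓
Orin (knight): "either Gita and Kai are not the same type, or Sia is a knave" — True. ✓

Kai is a knight, Sia is a knave, Gita is a knave, Hira is a knight, Nora is a knave, and Orin is a knight.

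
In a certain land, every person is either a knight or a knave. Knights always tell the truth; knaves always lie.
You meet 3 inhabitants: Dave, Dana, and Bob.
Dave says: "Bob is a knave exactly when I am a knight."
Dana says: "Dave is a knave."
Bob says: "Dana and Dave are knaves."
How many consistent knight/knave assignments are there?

2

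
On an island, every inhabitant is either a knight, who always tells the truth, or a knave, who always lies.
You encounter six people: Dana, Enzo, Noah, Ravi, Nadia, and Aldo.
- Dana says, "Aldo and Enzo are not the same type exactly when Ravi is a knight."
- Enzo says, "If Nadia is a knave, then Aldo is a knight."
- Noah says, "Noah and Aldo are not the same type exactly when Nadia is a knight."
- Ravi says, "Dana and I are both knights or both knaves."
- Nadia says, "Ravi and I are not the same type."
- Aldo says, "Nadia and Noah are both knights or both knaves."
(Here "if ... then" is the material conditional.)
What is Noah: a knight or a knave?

Noah is a knave.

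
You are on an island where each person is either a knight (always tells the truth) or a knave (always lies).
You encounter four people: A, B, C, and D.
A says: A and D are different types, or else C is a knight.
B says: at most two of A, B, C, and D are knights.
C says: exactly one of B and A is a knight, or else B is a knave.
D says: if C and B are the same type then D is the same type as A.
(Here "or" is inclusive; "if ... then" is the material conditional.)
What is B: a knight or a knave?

B is a knave.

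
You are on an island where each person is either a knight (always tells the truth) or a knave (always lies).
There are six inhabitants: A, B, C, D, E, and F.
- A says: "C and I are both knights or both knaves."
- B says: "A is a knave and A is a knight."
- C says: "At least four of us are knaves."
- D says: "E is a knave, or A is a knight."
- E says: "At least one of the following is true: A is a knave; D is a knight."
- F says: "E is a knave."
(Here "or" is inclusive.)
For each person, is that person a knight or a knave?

A is a knave, B is a knave, C is a knight, D is a knave, E is a knight, and F is a knave.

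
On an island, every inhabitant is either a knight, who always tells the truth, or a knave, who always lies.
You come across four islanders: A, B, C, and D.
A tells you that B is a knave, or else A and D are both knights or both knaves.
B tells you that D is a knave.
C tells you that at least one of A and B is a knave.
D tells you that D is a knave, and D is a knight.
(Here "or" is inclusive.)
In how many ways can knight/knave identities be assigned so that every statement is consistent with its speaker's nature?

0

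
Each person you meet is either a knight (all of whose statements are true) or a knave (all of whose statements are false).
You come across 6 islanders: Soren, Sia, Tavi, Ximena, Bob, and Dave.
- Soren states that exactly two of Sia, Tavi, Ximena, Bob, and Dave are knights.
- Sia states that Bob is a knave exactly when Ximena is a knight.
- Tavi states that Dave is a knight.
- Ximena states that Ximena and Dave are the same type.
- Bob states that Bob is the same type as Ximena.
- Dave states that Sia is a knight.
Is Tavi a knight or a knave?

Tavi is a knight.

Consistent assignments: {Soren=knave, Sia=knight, Tavi=knight, Ximena=knight, Bob=knave, Dave=knight}
In every consistent assignment, Tavi is a knight.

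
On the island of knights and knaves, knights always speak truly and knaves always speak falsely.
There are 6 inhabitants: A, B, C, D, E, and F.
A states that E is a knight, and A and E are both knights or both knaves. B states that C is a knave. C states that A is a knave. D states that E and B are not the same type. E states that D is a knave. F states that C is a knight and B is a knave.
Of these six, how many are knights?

The unique consistent assignment is A=knight, B=knight, C=knave, D=knave, E=knight, F=knave.
That has 3 knights.

3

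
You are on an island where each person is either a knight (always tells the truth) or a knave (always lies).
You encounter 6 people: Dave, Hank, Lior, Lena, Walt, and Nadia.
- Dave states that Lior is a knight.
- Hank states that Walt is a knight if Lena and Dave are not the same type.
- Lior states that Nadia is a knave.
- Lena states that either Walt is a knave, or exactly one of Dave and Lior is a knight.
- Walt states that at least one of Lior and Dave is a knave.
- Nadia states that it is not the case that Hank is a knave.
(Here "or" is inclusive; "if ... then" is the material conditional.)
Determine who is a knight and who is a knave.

Since Dave is a knave, "Lior is a knight" needs to be false, which holds.
Since Hank is a knight, "Walt is a knight if Lena and Dave are not the same type" needs to be True, which holds.
Since Lior is a knave, "Nadia is a knave" needs to be false, which holds.
Lena (knave): "either Walt is a knave, or exactly one of Dave and Lior is a knight" — false. ✓
Walt (knight): "at least one of Lior and Dave is a knave" — True. ✓
Nadia (knight): "it is not the case that Hank is a knave" — True. ✓

Dave is a knave, Hank is a knight, Lior is a knave, Lena is a knave, Walt is a knight, and Nadia is a knight.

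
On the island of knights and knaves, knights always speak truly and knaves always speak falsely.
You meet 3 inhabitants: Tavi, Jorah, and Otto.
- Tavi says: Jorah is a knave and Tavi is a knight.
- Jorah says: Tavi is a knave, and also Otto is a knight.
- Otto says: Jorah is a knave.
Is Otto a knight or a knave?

Otto is a knight.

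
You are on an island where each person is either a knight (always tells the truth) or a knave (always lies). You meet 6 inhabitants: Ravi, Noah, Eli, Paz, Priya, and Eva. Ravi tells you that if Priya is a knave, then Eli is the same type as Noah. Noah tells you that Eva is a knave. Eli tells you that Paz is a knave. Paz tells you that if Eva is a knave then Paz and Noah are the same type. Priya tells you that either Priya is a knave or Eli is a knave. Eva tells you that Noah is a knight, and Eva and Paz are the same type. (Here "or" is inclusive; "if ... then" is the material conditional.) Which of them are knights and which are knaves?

Ravi is a knight, Noah is a knight, Eli is a knave, Paz is a knight, Priya is a knight, and Eva is a knave.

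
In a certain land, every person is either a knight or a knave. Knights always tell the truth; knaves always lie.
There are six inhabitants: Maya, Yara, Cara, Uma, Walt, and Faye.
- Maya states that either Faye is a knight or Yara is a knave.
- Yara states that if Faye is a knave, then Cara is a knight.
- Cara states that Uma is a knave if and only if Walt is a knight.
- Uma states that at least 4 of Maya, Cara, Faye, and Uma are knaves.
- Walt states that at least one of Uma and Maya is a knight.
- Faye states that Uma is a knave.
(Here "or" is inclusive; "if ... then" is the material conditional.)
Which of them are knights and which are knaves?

Maya (knight): "either Faye is a knight or Yara is a knave" — true. ✓
As a knight, Yara's statement "if Faye is a knave, then Cara is a knight" should be true; it is.
As a knight, Cara's statement "Uma is a knave if and only if Walt is a knight" should be true; it is.
Uma is a knave; "at least 4 of Maya, Cara, Faye, and Uma are knaves" is False, as required.
Walt is a knight, so "at least one of Uma and Maya is a knight" must be true — and it is.
Since Faye is a knight, "Uma is a knave" needs to be true, which holds.

Knights: Maya, Yara, Cara, Walt, and Faye. Knaves: Uma.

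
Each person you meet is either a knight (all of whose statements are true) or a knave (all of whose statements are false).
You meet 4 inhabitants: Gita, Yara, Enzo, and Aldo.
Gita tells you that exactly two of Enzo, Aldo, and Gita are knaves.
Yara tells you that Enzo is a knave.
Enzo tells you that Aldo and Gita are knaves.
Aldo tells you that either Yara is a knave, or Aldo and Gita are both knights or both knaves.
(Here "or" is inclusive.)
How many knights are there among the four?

2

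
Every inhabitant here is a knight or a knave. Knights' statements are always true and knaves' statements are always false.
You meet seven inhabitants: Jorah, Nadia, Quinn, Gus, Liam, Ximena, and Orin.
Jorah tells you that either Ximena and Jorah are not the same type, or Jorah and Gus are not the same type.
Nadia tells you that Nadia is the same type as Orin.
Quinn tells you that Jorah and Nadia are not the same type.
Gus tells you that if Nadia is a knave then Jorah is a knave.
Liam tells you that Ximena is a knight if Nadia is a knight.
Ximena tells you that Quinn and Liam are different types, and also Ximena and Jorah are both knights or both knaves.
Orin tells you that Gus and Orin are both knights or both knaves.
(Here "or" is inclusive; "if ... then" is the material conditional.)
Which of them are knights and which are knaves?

Jorah is a knight, Nadia is a knight, Quinn is a knave, Gus is a knight, Liam is a knave, Ximena is a knave, and Orin is a knight.

As a knight, Jorah's statement "either Ximena and Jorah are not the same type, or Jorah and Gus are not the same type" should be true; it is.
Nadia (knight): "Nadia is the same type as Orin" — true. ✓
Quinn is a knave, and the claim "Jorah and Nadia are not the same type" is indeed False.
Gus is a knight, and the claim "if Nadia is a knave then Jorah is a knave" is indeed true.
Liam is a knave; "Ximena is a knight if Nadia is a knight" is False, as required.
Ximena (knave): "Quinn and Liam are different types, and also Ximena and Jorah are both knights or both knaves" — False. ✓
As a knight, Orin's statement "Gus and Orin are both knights or both knaves" should be true; it is.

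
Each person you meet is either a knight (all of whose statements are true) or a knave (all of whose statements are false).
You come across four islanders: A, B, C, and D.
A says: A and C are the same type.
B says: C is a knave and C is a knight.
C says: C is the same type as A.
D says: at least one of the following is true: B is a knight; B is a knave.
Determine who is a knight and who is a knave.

Since A is a knight, "A and C are the same type" needs to be true, which holds.
B is a knave, so "C is a knave and C is a knight" must be False — and it is.
C (knight): "C is the same type as A" — true. ✓
D is a knight, so "at least one of the following is true: B is a knight; B is a knave" must be true — and it is.

A is a knight, B is a knave, C is a knight, and D is a knight.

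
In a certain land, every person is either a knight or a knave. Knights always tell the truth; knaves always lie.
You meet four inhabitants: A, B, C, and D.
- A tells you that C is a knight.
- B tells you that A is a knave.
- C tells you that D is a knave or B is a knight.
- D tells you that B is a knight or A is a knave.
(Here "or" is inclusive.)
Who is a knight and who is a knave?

A is a knight, B is a knave, C is a knight, and D is a knave.

A is a knight; "C is a knight" is true, as required.
B is a knave; "A is a knave" is false, as required.
Since C is a knight, "D is a knave or B is a knight" needs to be true, which holds.
As a knave, D's statement "B is a knight or A is a knave" should be false; it is.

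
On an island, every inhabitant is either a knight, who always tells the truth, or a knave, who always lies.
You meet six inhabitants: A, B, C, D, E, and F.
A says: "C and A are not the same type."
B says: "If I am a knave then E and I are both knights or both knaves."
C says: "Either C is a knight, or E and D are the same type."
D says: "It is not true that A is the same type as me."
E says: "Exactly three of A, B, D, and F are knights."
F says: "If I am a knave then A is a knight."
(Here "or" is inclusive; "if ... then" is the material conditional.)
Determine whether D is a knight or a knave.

D is a knight.

Consistent assignments: {A=knave, B=knight, C=knave, D=knight, E=knave, F=knave}
In every consistent assignment, D is a knight.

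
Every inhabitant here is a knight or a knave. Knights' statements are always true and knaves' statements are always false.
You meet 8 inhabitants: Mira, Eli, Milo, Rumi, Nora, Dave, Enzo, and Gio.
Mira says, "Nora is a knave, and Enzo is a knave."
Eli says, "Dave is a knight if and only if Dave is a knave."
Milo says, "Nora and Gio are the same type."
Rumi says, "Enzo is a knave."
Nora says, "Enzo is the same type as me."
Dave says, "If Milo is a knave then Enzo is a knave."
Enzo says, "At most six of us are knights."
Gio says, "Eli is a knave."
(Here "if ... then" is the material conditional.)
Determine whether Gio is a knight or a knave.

Gio is a knight.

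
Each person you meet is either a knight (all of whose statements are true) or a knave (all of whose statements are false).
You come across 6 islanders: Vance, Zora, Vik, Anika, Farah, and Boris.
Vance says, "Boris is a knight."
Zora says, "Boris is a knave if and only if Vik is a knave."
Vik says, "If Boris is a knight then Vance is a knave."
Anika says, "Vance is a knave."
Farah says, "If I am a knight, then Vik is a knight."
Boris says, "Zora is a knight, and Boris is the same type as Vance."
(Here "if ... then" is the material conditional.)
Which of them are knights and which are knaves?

Vance is a knave, and the claim "Boris is a knight" is indeed False.
Zora (knave): "Boris is a knave if and only if Vik is a knave" — False. ✓
Vik is a knight; "if Boris is a knight then Vance is a knave" is True, as required.
Since Anika is a knight, "Vance is a knave" needs to be True, which holds.
As a knight, Farah's statement "if I am a knight, then Vik is a knight" should be True; it is.
Boris is a knave; "Zora is a knight, and Boris is the same type as Vance" is False, as required.

Knights: Vik, Anika, and Farah. Knaves: Vance, Zora, and Boris.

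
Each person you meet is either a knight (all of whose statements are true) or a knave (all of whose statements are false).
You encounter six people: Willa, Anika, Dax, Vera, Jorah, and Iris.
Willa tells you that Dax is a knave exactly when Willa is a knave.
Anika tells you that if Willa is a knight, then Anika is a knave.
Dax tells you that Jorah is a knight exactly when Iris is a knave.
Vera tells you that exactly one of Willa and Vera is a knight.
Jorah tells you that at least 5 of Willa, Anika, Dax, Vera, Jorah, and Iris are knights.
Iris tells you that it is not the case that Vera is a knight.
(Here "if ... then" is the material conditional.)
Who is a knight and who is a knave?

Willa is a knave, Anika is a knight, Dax is a knight, Vera is a knave, Jorah is a knave, and Iris is a knight.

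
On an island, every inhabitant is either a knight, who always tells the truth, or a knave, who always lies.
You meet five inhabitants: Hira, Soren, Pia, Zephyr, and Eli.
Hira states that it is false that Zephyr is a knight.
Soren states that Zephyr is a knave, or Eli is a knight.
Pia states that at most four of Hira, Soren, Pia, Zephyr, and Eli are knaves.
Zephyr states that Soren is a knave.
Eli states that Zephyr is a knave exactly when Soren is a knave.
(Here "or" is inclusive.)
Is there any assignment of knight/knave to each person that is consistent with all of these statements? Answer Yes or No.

Yes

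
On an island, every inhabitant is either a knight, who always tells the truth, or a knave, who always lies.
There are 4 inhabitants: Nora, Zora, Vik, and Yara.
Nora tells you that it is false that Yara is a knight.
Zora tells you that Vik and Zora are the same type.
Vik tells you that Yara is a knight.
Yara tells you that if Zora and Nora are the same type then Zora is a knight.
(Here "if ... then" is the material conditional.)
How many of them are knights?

The unique consistent assignment is Nora=knave, Zora=knight, Vik=knight, Yara=knight.
That has 3 knights.

3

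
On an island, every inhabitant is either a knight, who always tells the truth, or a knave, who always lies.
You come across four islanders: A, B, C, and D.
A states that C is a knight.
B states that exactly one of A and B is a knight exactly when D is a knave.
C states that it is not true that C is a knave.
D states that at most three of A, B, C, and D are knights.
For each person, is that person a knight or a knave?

A is a knight, B is a knave, C is a knight, and D is a knight.

A is a knight, and the claim "C is a knight" is indeed True.
B is a knave, so "exactly one of A and B is a knight exactly when D is a knave" must be False — and it is.
As a knight, C's statement "it is not true that C is a knave" should be True; it is.
D is a knight, so "at most three of A, B, C, and D are knights" must be True — and it is.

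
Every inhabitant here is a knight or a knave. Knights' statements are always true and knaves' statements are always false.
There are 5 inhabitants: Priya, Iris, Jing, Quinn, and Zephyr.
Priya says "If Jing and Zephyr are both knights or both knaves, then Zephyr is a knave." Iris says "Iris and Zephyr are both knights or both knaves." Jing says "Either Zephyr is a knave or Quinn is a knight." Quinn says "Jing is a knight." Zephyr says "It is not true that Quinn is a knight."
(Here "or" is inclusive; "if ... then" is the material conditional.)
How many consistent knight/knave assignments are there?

Consistent assignments:
  Priya=knight, Iris=knight, Jing=knave, Quinn=knave, Zephyr=knight
  Priya=knight, Iris=knave, Jing=knave, Quinn=knave, Zephyr=knight

2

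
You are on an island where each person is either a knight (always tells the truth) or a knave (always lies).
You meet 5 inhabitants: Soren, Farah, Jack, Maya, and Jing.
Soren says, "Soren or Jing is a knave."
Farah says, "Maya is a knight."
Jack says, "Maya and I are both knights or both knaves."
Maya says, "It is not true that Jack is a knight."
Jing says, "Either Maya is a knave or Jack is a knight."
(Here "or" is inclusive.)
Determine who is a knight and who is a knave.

Knights: Soren, Farah, and Maya. Knaves: Jack and Jing.

Soren is a knight, and the claim "Soren or Jing is a knave" is indeed True.
Farah is a knight, and the claim "Maya is a knight" is indeed True.
Jack is a knave; "Maya and I are both knights or both knaves" is False, as required.
Maya (knight): "it is not true that Jack is a knight" — True. ✓
Since Jing is a knave, "either Maya is a knave or Jack is a knight" needs to be False, which holds.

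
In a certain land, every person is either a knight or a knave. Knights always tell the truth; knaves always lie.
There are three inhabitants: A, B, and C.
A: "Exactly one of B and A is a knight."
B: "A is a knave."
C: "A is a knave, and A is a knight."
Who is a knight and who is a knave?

A is a knight, B is a knave, and C is a knave.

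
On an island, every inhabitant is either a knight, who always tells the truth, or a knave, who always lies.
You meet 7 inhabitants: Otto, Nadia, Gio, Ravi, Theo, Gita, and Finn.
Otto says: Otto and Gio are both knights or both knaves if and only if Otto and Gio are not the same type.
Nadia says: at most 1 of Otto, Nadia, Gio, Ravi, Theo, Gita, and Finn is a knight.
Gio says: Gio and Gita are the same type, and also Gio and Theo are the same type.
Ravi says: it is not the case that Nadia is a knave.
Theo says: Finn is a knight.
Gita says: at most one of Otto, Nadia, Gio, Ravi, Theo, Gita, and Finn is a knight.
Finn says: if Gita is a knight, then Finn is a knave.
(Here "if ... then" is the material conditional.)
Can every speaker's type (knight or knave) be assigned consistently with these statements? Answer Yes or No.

Yes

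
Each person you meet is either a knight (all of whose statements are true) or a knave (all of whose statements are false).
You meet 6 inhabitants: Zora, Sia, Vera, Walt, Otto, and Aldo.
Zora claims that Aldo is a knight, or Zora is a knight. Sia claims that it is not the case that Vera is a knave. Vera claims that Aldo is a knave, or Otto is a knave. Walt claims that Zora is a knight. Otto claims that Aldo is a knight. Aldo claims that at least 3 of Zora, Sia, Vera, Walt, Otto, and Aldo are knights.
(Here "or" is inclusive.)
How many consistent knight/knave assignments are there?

2

Consistent assignments:
  Zora=knight, Sia=knave, Vera=knave, Walt=knight, Otto=knight, Aldo=knight
  Zora=knave, Sia=knight, Vera=knight, Walt=knave, Otto=knave, Aldo=knave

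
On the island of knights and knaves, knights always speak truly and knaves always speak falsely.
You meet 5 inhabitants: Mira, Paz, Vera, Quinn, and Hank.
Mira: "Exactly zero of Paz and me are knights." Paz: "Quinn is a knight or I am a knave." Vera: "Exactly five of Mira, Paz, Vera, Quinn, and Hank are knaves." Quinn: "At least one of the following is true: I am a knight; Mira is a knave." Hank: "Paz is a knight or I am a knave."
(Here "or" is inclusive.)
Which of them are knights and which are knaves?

Mira is a knave, and the claim "exactly zero of Paz and me are knights" is indeed False.
Paz (knight): "Quinn is a knight or I am a knave" — true. ✓
As a knave, Vera's statement "exactly five of Mira, Paz, Vera, Quinn, and Hank are knaves" should be False; it is.
As a knight, Quinn's statement "at least one of the following is true: I am a knight; Mira is a knave" should be true; it is.
Hank is a knight, so "Paz is a knight or I am a knave" must be true — and it is.

Mira is a knave, Paz is a knight, Vera is a knave, Quinn is a knight, and Hank is a knight.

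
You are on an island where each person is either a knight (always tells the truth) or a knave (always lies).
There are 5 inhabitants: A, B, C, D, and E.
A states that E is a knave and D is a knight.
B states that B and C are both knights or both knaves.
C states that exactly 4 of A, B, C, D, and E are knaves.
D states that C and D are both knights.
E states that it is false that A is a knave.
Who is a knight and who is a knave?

A is a knave, B is a knave, C is a knight, D is a knave, and E is a knave.

As a knave, A's statement "E is a knave and D is a knight" should be false; it is.
B is a knave; "B and C are both knights or both knaves" is false, as required.
C is a knight, and the claim "exactly 4 of A, B, C, D, and E are knaves" is indeed true.
As a knave, D's statement "C and D are both knights" should be false; it is.
E (knave): "it is false that A is a knave" — false. ✓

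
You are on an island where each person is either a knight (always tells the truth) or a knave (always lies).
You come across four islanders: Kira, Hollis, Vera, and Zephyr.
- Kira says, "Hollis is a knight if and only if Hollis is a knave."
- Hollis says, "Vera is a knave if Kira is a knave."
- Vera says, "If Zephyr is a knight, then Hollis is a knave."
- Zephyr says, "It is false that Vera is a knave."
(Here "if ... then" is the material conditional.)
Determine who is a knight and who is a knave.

Kira is a knave; "Hollis is a knight if and only if Hollis is a knave" is false, as required.
Since Hollis is a knave, "Vera is a knave if Kira is a knave" needs to be false, which holds.
As a knight, Vera's statement "if Zephyr is a knight, then Hollis is a knave" should be True; it is.
Zephyr is a knight, and the claim "it is false that Vera is a knave" is indeed True.

Knights: Vera and Zephyr. Knaves: Kira and Hollis.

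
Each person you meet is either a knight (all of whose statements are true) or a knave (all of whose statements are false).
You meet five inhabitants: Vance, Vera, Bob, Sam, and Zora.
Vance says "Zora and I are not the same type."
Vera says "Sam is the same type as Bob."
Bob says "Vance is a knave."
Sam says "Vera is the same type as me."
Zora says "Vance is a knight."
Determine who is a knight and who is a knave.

Since Vance is a knave, "Zora and I are not the same type" needs to be False, which holds.
Vera is a knight, so "Sam is the same type as Bob" must be True — and it is.
As a knight, Bob's statement "Vance is a knave" should be True; it is.
Sam is a knight, so "Vera is the same type as me" must be True — and it is.
Zora is a knave; "Vance is a knight" is False, as required.

Vance is a knave, Vera is a knight, Bob is a knight, Sam is a knight, and Zora is a knave.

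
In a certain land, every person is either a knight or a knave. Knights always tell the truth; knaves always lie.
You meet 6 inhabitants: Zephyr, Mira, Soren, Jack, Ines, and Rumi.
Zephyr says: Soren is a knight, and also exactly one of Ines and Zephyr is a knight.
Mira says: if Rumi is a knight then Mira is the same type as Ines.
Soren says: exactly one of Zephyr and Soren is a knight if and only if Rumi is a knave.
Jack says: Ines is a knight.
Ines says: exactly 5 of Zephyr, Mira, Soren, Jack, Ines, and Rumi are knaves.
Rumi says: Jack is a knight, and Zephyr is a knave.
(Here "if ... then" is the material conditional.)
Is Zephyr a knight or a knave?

Zephyr is a knave.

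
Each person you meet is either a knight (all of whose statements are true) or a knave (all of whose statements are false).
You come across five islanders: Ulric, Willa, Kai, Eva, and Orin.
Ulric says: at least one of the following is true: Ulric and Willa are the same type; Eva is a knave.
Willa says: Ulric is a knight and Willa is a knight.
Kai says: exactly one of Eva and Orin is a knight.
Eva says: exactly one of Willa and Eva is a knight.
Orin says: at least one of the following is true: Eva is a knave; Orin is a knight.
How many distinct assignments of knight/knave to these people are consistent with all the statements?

1

Consistent assignments:
  Ulric=knight, Willa=knave, Kai=knight, Eva=knave, Orin=knight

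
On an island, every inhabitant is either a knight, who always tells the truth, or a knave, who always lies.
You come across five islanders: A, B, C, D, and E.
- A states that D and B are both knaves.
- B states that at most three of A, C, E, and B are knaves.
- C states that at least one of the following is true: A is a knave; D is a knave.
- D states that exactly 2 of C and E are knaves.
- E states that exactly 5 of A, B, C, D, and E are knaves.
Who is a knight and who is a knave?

A is a knave, B is a knight, C is a knight, D is a knave, and E is a knave.

A is a knave; "D and B are both knaves" is false, as required.
B is a knight, so "at most three of A, C, E, and B are knaves" must be true — and it is.
Since C is a knight, "at least one of the following is true: A is a knave; D is a knave" needs to be true, which holds.
D is a knave; "exactly 2 of C and E are knaves" is false, as required.
Since E is a knave, "exactly 5 of A, B, C, D, and E are knaves" needs to be false, which holds.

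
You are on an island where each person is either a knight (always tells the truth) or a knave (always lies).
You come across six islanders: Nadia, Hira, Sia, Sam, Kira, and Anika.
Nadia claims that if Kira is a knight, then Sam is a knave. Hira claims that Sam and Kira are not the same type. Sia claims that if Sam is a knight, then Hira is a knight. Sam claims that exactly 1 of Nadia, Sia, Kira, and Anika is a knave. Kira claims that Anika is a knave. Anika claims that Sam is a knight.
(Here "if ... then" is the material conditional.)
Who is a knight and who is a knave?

Knights: Nadia, Hira, Sia, Sam, and Anika. Knaves: Kira.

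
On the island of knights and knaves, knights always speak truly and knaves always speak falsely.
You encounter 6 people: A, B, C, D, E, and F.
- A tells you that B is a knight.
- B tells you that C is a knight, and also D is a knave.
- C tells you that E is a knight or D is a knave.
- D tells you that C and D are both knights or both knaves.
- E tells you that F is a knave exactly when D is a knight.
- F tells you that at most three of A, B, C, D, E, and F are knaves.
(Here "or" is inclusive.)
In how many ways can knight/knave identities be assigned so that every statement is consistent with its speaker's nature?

1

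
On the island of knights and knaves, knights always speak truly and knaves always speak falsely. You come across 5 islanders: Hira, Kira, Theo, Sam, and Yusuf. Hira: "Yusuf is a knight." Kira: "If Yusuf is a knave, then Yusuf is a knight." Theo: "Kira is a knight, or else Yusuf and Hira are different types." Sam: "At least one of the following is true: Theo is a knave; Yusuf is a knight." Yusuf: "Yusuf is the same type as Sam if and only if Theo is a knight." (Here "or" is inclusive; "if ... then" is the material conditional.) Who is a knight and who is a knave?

Hira is a knight, so "Yusuf is a knight" must be True — and it is.
Kira (knight): "if Yusuf is a knave, then Yusuf is a knight" — True. ✓
Theo is a knight, and the claim "Kira is a knight, or else Yusuf and Hira are different types" is indeed True.
Since Sam is a knight, "at least one of the following is true: Theo is a knave; Yusuf is a knight" needs to be True, which holds.
Yusuf (knight): "Yusuf is the same type as Sam if and only if Theo is a knight" — True. ✓

Knights: Hira, Kira, Theo, Sam, and Yusuf. Knaves: none.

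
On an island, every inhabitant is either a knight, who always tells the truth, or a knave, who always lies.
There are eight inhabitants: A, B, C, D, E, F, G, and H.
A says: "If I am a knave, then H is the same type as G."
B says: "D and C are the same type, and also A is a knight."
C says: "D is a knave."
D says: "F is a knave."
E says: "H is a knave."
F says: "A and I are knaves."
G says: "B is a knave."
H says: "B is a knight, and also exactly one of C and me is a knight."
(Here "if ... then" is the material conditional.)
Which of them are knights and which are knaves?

Knights: A, D, E, and G. Knaves: B, C, F, and H.

As a knight, A's statement "if I am a knave, then H is the same type as G" should be True; it is.
B is a knave; "D and C are the same type, and also A is a knight" is false, as required.
C (knave): "D is a knave" — false. ✓
Since D is a knight, "F is a knave" needs to be True, which holds.
E is a knight, and the claim "H is a knave" is indeed True.
F is a knave; "A and I are knaves" is false, as required.
Since G is a knight, "B is a knave" needs to be True, which holds.
Since H is a knave, "B is a knight, and also exactly one of C and me is a knight" needs to be false, which holds.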